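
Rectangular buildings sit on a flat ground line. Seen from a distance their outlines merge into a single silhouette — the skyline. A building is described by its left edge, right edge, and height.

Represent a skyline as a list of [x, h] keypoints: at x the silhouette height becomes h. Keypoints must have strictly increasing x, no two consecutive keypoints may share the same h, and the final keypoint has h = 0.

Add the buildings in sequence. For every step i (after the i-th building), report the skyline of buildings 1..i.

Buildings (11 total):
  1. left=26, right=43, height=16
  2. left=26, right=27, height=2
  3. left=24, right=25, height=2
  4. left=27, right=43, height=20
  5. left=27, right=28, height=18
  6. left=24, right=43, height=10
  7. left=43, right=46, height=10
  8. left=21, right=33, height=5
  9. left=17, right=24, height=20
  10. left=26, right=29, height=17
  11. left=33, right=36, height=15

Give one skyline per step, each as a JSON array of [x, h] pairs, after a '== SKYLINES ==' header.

== SKYLINES ==
[[26,16],[43,0]]
[[26,16],[43,0]]
[[24,2],[25,0],[26,16],[43,0]]
[[24,2],[25,0],[26,16],[27,20],[43,0]]
[[24,2],[25,0],[26,16],[27,20],[43,0]]
[[24,10],[26,16],[27,20],[43,0]]
[[24,10],[26,16],[27,20],[43,10],[46,0]]
[[21,5],[24,10],[26,16],[27,20],[43,10],[46,0]]
[[17,20],[24,10],[26,16],[27,20],[43,10],[46,0]]
[[17,20],[24,10],[26,17],[27,20],[43,10],[46,0]]
[[17,20],[24,10],[26,17],[27,20],[43,10],[46,0]]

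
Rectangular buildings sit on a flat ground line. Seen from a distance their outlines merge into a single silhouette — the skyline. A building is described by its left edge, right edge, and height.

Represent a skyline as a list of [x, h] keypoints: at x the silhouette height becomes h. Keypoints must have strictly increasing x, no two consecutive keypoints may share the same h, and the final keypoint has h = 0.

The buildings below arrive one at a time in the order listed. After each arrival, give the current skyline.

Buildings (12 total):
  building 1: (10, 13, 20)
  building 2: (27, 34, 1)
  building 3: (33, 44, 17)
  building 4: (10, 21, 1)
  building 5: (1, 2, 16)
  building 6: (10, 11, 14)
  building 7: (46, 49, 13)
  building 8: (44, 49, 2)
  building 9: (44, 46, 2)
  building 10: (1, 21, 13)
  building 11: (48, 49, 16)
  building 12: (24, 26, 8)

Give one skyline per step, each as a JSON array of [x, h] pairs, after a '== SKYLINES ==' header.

== SKYLINES ==
[[10,20],[13,0]]
[[10,20],[13,0],[27,1],[34,0]]
[[10,20],[13,0],[27,1],[33,17],[44,0]]
[[10,20],[13,1],[21,0],[27,1],[33,17],[44,0]]
[[1,16],[2,0],[10,20],[13,1],[21,0],[27,1],[33,17],[44,0]]
[[1,16],[2,0],[10,20],[13,1],[21,0],[27,1],[33,17],[44,0]]
[[1,16],[2,0],[10,20],[13,1],[21,0],[27,1],[33,17],[44,0],[46,13],[49,0]]
[[1,16],[2,0],[10,20],[13,1],[21,0],[27,1],[33,17],[44,2],[46,13],[49,0]]
[[1,16],[2,0],[10,20],[13,1],[21,0],[27,1],[33,17],[44,2],[46,13],[49,0]]
[[1,16],[2,13],[10,20],[13,13],[21,0],[27,1],[33,17],[44,2],[46,13],[49,0]]
[[1,16],[2,13],[10,20],[13,13],[21,0],[27,1],[33,17],[44,2],[46,13],[48,16],[49,0]]
[[1,16],[2,13],[10,20],[13,13],[21,0],[24,8],[26,0],[27,1],[33,17],[44,2],[46,13],[48,16],[49,0]]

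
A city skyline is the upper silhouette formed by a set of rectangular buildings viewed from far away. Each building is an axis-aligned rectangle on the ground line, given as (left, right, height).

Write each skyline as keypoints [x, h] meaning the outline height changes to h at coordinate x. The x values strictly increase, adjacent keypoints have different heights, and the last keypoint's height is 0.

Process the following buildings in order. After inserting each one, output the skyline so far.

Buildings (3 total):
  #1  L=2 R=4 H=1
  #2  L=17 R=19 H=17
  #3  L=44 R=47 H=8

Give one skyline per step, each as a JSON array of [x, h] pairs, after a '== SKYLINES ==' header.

== SKYLINES ==
[[2,1],[4,0]]
[[2,1],[4,0],[17,17],[19,0]]
[[2,1],[4,0],[17,17],[19,0],[44,8],[47,0]]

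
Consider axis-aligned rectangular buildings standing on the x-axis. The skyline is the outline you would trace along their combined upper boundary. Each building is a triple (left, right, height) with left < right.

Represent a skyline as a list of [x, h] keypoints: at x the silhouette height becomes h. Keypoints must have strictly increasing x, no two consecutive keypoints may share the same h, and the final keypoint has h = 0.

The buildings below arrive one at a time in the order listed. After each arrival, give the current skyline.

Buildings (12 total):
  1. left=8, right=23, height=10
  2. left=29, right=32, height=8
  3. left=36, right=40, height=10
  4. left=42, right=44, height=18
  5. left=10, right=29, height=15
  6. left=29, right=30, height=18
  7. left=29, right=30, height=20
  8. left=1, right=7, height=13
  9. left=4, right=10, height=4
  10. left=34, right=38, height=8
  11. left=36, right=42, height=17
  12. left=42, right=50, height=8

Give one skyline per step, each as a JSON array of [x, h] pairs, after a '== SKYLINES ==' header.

== SKYLINES ==
[[8,10],[23,0]]
[[8,10],[23,0],[29,8],[32,0]]
[[8,10],[23,0],[29,8],[32,0],[36,10],[40,0]]
[[8,10],[23,0],[29,8],[32,0],[36,10],[40,0],[42,18],[44,0]]
[[8,10],[10,15],[29,8],[32,0],[36,10],[40,0],[42,18],[44,0]]
[[8,10],[10,15],[29,18],[30,8],[32,0],[36,10],[40,0],[42,18],[44,0]]
[[8,10],[10,15],[29,20],[30,8],[32,0],[36,10],[40,0],[42,18],[44,0]]
[[1,13],[7,0],[8,10],[10,15],[29,20],[30,8],[32,0],[36,10],[40,0],[42,18],[44,0]]
[[1,13],[7,4],[8,10],[10,15],[29,20],[30,8],[32,0],[36,10],[40,0],[42,18],[44,0]]
[[1,13],[7,4],[8,10],[10,15],[29,20],[30,8],[32,0],[34,8],[36,10],[40,0],[42,18],[44,0]]
[[1,13],[7,4],[8,10],[10,15],[29,20],[30,8],[32,0],[34,8],[36,17],[42,18],[44,0]]
[[1,13],[7,4],[8,10],[10,15],[29,20],[30,8],[32,0],[34,8],[36,17],[42,18],[44,8],[50,0]]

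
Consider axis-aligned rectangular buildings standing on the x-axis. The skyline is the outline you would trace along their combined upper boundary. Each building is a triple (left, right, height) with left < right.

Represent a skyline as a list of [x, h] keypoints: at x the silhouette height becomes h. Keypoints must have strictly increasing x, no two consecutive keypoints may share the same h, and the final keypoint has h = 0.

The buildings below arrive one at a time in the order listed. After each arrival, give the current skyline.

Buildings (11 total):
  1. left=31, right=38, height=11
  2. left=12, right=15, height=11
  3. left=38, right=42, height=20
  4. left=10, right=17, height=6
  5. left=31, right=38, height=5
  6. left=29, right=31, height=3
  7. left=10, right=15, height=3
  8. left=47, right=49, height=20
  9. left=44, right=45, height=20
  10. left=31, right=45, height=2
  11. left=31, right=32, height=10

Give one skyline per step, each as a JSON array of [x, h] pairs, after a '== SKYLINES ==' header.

== SKYLINES ==
[[31,11],[38,0]]
[[12,11],[15,0],[31,11],[38,0]]
[[12,11],[15,0],[31,11],[38,20],[42,0]]
[[10,6],[12,11],[15,6],[17,0],[31,11],[38,20],[42,0]]
[[10,6],[12,11],[15,6],[17,0],[31,11],[38,20],[42,0]]
[[10,6],[12,11],[15,6],[17,0],[29,3],[31,11],[38,20],[42,0]]
[[10,6],[12,11],[15,6],[17,0],[29,3],[31,11],[38,20],[42,0]]
[[10,6],[12,11],[15,6],[17,0],[29,3],[31,11],[38,20],[42,0],[47,20],[49,0]]
[[10,6],[12,11],[15,6],[17,0],[29,3],[31,11],[38,20],[42,0],[44,20],[45,0],[47,20],[49,0]]
[[10,6],[12,11],[15,6],[17,0],[29,3],[31,11],[38,20],[42,2],[44,20],[45,0],[47,20],[49,0]]
[[10,6],[12,11],[15,6],[17,0],[29,3],[31,11],[38,20],[42,2],[44,20],[45,0],[47,20],[49,0]]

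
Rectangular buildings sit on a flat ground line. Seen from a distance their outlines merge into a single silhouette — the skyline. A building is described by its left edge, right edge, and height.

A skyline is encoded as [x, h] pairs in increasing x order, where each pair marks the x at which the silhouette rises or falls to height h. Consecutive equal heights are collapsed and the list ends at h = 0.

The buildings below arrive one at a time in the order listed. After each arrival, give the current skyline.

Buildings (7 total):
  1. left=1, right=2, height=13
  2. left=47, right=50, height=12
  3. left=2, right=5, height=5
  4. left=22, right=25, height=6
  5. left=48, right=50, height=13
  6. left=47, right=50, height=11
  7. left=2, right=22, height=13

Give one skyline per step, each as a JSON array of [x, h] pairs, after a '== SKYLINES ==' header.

== SKYLINES ==
[[1,13],[2,0]]
[[1,13],[2,0],[47,12],[50,0]]
[[1,13],[2,5],[5,0],[47,12],[50,0]]
[[1,13],[2,5],[5,0],[22,6],[25,0],[47,12],[50,0]]
[[1,13],[2,5],[5,0],[22,6],[25,0],[47,12],[48,13],[50,0]]
[[1,13],[2,5],[5,0],[22,6],[25,0],[47,12],[48,13],[50,0]]
[[1,13],[22,6],[25,0],[47,12],[48,13],[50,0]]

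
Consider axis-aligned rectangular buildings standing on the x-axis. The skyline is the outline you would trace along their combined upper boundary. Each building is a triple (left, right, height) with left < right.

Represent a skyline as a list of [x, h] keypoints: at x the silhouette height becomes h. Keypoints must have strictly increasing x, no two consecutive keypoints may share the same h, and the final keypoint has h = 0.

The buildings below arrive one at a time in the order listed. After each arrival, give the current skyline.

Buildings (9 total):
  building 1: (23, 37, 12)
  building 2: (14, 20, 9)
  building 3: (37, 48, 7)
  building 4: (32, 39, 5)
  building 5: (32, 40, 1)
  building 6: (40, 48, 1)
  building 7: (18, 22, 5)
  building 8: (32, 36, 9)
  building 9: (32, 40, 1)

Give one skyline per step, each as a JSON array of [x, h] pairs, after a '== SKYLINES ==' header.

== SKYLINES ==
[[23,12],[37,0]]
[[14,9],[20,0],[23,12],[37,0]]
[[14,9],[20,0],[23,12],[37,7],[48,0]]
[[14,9],[20,0],[23,12],[37,7],[48,0]]
[[14,9],[20,0],[23,12],[37,7],[48,0]]
[[14,9],[20,0],[23,12],[37,7],[48,0]]
[[14,9],[20,5],[22,0],[23,12],[37,7],[48,0]]
[[14,9],[20,5],[22,0],[23,12],[37,7],[48,0]]
[[14,9],[20,5],[22,0],[23,12],[37,7],[48,0]]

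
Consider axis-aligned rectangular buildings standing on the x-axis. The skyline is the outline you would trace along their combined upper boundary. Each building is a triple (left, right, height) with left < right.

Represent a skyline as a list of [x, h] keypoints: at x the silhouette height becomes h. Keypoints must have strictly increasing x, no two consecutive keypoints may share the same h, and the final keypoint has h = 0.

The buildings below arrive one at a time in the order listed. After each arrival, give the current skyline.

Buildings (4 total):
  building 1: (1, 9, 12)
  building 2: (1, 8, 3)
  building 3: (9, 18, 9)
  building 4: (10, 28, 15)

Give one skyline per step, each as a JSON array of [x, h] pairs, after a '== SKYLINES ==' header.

== SKYLINES ==
[[1,12],[9,0]]
[[1,12],[9,0]]
[[1,12],[9,9],[18,0]]
[[1,12],[9,9],[10,15],[28,0]]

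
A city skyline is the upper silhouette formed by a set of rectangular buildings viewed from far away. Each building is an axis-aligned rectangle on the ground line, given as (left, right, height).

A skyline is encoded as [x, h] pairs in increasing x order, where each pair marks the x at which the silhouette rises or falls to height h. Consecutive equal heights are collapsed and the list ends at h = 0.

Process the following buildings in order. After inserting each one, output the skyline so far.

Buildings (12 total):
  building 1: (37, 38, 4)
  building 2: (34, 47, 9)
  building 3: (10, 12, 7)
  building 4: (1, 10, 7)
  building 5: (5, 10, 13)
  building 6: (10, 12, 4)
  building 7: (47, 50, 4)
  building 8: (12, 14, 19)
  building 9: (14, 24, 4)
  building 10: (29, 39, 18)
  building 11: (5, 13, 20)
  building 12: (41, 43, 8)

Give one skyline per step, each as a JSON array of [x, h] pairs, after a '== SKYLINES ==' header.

== SKYLINES ==
[[37,4],[38,0]]
[[34,9],[47,0]]
[[10,7],[12,0],[34,9],[47,0]]
[[1,7],[12,0],[34,9],[47,0]]
[[1,7],[5,13],[10,7],[12,0],[34,9],[47,0]]
[[1,7],[5,13],[10,7],[12,0],[34,9],[47,0]]
[[1,7],[5,13],[10,7],[12,0],[34,9],[47,4],[50,0]]
[[1,7],[5,13],[10,7],[12,19],[14,0],[34,9],[47,4],[50,0]]
[[1,7],[5,13],[10,7],[12,19],[14,4],[24,0],[34,9],[47,4],[50,0]]
[[1,7],[5,13],[10,7],[12,19],[14,4],[24,0],[29,18],[39,9],[47,4],[50,0]]
[[1,7],[5,20],[13,19],[14,4],[24,0],[29,18],[39,9],[47,4],[50,0]]
[[1,7],[5,20],[13,19],[14,4],[24,0],[29,18],[39,9],[47,4],[50,0]]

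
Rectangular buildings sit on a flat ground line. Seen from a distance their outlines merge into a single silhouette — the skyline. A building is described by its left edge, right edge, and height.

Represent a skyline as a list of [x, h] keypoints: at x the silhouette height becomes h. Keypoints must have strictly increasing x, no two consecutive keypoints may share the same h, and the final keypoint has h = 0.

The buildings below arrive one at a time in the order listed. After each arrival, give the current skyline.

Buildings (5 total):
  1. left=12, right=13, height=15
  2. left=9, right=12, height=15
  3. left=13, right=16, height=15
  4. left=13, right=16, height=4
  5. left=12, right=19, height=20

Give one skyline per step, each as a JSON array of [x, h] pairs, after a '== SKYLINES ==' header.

== SKYLINES ==
[[12,15],[13,0]]
[[9,15],[13,0]]
[[9,15],[16,0]]
[[9,15],[16,0]]
[[9,15],[12,20],[19,0]]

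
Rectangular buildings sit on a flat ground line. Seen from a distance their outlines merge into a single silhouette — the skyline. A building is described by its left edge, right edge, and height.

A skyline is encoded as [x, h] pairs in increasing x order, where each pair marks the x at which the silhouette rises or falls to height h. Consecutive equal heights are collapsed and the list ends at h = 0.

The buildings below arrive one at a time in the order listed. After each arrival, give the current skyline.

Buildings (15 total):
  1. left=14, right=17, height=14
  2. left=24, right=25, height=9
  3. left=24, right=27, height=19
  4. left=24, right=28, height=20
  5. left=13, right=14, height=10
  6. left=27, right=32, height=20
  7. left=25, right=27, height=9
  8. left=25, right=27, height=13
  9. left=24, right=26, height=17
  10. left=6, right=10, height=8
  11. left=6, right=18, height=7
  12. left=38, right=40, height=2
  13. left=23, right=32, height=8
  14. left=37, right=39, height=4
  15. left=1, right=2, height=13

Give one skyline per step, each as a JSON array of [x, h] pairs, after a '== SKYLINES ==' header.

== SKYLINES ==
[[14,14],[17,0]]
[[14,14],[17,0],[24,9],[25,0]]
[[14,14],[17,0],[24,19],[27,0]]
[[14,14],[17,0],[24,20],[28,0]]
[[13,10],[14,14],[17,0],[24,20],[28,0]]
[[13,10],[14,14],[17,0],[24,20],[32,0]]
[[13,10],[14,14],[17,0],[24,20],[32,0]]
[[13,10],[14,14],[17,0],[24,20],[32,0]]
[[13,10],[14,14],[17,0],[24,20],[32,0]]
[[6,8],[10,0],[13,10],[14,14],[17,0],[24,20],[32,0]]
[[6,8],[10,7],[13,10],[14,14],[17,7],[18,0],[24,20],[32,0]]
[[6,8],[10,7],[13,10],[14,14],[17,7],[18,0],[24,20],[32,0],[38,2],[40,0]]
[[6,8],[10,7],[13,10],[14,14],[17,7],[18,0],[23,8],[24,20],[32,0],[38,2],[40,0]]
[[6,8],[10,7],[13,10],[14,14],[17,7],[18,0],[23,8],[24,20],[32,0],[37,4],[39,2],[40,0]]
[[1,13],[2,0],[6,8],[10,7],[13,10],[14,14],[17,7],[18,0],[23,8],[24,20],[32,0],[37,4],[39,2],[40,0]]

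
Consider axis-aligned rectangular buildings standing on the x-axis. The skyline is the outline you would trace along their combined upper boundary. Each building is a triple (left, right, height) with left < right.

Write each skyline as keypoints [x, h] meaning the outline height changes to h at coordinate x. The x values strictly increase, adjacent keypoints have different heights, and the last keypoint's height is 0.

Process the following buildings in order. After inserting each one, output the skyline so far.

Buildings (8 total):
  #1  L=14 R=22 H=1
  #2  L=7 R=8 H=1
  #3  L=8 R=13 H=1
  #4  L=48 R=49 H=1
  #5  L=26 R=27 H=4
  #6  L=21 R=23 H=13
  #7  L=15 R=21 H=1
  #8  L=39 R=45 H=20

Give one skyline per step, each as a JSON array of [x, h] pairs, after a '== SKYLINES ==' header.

== SKYLINES ==
[[14,1],[22,0]]
[[7,1],[8,0],[14,1],[22,0]]
[[7,1],[13,0],[14,1],[22,0]]
[[7,1],[13,0],[14,1],[22,0],[48,1],[49,0]]
[[7,1],[13,0],[14,1],[22,0],[26,4],[27,0],[48,1],[49,0]]
[[7,1],[13,0],[14,1],[21,13],[23,0],[26,4],[27,0],[48,1],[49,0]]
[[7,1],[13,0],[14,1],[21,13],[23,0],[26,4],[27,0],[48,1],[49,0]]
[[7,1],[13,0],[14,1],[21,13],[23,0],[26,4],[27,0],[39,20],[45,0],[48,1],[49,0]]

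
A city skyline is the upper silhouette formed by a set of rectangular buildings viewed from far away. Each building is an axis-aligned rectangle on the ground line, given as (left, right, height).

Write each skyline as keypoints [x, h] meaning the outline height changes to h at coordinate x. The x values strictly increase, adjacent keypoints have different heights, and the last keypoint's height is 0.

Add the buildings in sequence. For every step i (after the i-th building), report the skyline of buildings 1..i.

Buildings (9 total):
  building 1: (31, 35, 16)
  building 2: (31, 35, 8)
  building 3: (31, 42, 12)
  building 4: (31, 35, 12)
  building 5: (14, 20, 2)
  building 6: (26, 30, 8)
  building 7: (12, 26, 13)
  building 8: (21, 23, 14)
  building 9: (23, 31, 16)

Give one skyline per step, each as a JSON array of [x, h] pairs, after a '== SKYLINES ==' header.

== SKYLINES ==
[[31,16],[35,0]]
[[31,16],[35,0]]
[[31,16],[35,12],[42,0]]
[[31,16],[35,12],[42,0]]
[[14,2],[20,0],[31,16],[35,12],[42,0]]
[[14,2],[20,0],[26,8],[30,0],[31,16],[35,12],[42,0]]
[[12,13],[26,8],[30,0],[31,16],[35,12],[42,0]]
[[12,13],[21,14],[23,13],[26,8],[30,0],[31,16],[35,12],[42,0]]
[[12,13],[21,14],[23,16],[35,12],[42,0]]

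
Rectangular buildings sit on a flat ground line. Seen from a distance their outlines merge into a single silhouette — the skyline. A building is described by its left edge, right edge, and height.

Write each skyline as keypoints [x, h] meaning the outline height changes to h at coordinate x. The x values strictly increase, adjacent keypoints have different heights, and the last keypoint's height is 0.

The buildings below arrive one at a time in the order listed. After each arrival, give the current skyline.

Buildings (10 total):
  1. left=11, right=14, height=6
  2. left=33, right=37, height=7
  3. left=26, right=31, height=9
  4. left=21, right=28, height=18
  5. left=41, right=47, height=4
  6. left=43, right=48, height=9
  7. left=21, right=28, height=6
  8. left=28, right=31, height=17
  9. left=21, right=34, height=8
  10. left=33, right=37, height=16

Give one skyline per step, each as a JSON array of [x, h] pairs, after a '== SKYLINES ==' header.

== SKYLINES ==
[[11,6],[14,0]]
[[11,6],[14,0],[33,7],[37,0]]
[[11,6],[14,0],[26,9],[31,0],[33,7],[37,0]]
[[11,6],[14,0],[21,18],[28,9],[31,0],[33,7],[37,0]]
[[11,6],[14,0],[21,18],[28,9],[31,0],[33,7],[37,0],[41,4],[47,0]]
[[11,6],[14,0],[21,18],[28,9],[31,0],[33,7],[37,0],[41,4],[43,9],[48,0]]
[[11,6],[14,0],[21,18],[28,9],[31,0],[33,7],[37,0],[41,4],[43,9],[48,0]]
[[11,6],[14,0],[21,18],[28,17],[31,0],[33,7],[37,0],[41,4],[43,9],[48,0]]
[[11,6],[14,0],[21,18],[28,17],[31,8],[34,7],[37,0],[41,4],[43,9],[48,0]]
[[11,6],[14,0],[21,18],[28,17],[31,8],[33,16],[37,0],[41,4],[43,9],[48,0]]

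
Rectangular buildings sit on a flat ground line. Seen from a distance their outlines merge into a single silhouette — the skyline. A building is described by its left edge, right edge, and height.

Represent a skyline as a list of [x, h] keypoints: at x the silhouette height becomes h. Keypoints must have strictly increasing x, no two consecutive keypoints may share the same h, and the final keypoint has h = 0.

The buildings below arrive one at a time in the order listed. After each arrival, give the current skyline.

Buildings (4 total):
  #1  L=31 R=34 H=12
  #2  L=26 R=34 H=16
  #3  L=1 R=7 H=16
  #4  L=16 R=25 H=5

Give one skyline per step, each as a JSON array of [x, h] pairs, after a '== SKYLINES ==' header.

== SKYLINES ==
[[31,12],[34,0]]
[[26,16],[34,0]]
[[1,16],[7,0],[26,16],[34,0]]
[[1,16],[7,0],[16,5],[25,0],[26,16],[34,0]]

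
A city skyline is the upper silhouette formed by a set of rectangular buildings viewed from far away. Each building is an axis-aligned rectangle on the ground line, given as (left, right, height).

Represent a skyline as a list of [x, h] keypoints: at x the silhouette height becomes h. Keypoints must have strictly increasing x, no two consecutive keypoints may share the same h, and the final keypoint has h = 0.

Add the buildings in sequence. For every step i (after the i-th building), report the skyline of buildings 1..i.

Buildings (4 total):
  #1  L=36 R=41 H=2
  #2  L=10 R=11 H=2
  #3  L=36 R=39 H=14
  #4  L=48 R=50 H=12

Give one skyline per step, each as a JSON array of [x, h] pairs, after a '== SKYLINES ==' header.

== SKYLINES ==
[[36,2],[41,0]]
[[10,2],[11,0],[36,2],[41,0]]
[[10,2],[11,0],[36,14],[39,2],[41,0]]
[[10,2],[11,0],[36,14],[39,2],[41,0],[48,12],[50,0]]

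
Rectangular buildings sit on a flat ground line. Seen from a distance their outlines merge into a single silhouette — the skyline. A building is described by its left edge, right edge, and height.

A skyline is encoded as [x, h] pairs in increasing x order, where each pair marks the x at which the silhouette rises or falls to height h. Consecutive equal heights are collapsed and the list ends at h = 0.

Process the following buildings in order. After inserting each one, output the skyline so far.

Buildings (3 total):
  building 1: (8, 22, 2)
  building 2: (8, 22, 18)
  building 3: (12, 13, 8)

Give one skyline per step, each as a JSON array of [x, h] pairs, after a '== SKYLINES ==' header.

== SKYLINES ==
[[8,2],[22,0]]
[[8,18],[22,0]]
[[8,18],[22,0]]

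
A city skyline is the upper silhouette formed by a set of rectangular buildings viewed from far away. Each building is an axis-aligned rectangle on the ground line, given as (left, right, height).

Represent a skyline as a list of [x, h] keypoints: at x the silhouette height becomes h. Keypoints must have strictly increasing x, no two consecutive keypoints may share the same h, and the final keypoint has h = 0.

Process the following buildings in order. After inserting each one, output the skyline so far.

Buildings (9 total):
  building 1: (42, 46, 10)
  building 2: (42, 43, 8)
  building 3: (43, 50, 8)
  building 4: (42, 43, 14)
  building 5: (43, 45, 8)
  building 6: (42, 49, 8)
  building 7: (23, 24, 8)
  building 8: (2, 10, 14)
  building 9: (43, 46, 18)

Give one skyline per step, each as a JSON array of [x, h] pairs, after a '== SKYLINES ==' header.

== SKYLINES ==
[[42,10],[46,0]]
[[42,10],[46,0]]
[[42,10],[46,8],[50,0]]
[[42,14],[43,10],[46,8],[50,0]]
[[42,14],[43,10],[46,8],[50,0]]
[[42,14],[43,10],[46,8],[50,0]]
[[23,8],[24,0],[42,14],[43,10],[46,8],[50,0]]
[[2,14],[10,0],[23,8],[24,0],[42,14],[43,10],[46,8],[50,0]]
[[2,14],[10,0],[23,8],[24,0],[42,14],[43,18],[46,8],[50,0]]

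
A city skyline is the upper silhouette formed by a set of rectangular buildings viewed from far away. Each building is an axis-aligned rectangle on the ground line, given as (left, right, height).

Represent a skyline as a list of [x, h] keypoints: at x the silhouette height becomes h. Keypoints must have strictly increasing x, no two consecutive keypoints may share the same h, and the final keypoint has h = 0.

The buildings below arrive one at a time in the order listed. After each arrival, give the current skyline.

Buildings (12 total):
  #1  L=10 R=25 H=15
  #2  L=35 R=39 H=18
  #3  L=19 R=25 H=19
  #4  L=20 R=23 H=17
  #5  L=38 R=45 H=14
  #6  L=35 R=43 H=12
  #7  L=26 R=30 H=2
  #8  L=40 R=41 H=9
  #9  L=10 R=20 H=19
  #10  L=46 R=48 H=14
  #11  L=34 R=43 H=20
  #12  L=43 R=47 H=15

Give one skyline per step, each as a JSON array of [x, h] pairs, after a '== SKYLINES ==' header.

== SKYLINES ==
[[10,15],[25,0]]
[[10,15],[25,0],[35,18],[39,0]]
[[10,15],[19,19],[25,0],[35,18],[39,0]]
[[10,15],[19,19],[25,0],[35,18],[39,0]]
[[10,15],[19,19],[25,0],[35,18],[39,14],[45,0]]
[[10,15],[19,19],[25,0],[35,18],[39,14],[45,0]]
[[10,15],[19,19],[25,0],[26,2],[30,0],[35,18],[39,14],[45,0]]
[[10,15],[19,19],[25,0],[26,2],[30,0],[35,18],[39,14],[45,0]]
[[10,19],[25,0],[26,2],[30,0],[35,18],[39,14],[45,0]]
[[10,19],[25,0],[26,2],[30,0],[35,18],[39,14],[45,0],[46,14],[48,0]]
[[10,19],[25,0],[26,2],[30,0],[34,20],[43,14],[45,0],[46,14],[48,0]]
[[10,19],[25,0],[26,2],[30,0],[34,20],[43,15],[47,14],[48,0]]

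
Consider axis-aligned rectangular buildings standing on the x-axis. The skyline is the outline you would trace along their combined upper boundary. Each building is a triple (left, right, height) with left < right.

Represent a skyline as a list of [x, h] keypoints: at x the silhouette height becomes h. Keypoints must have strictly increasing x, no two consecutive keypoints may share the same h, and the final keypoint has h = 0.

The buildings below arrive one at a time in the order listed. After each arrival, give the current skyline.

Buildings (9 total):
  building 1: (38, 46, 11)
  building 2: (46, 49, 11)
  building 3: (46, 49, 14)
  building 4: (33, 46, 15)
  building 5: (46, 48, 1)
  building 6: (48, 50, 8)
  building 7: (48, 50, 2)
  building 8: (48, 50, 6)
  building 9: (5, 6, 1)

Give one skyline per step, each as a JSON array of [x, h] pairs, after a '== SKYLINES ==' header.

== SKYLINES ==
[[38,11],[46,0]]
[[38,11],[49,0]]
[[38,11],[46,14],[49,0]]
[[33,15],[46,14],[49,0]]
[[33,15],[46,14],[49,0]]
[[33,15],[46,14],[49,8],[50,0]]
[[33,15],[46,14],[49,8],[50,0]]
[[33,15],[46,14],[49,8],[50,0]]
[[5,1],[6,0],[33,15],[46,14],[49,8],[50,0]]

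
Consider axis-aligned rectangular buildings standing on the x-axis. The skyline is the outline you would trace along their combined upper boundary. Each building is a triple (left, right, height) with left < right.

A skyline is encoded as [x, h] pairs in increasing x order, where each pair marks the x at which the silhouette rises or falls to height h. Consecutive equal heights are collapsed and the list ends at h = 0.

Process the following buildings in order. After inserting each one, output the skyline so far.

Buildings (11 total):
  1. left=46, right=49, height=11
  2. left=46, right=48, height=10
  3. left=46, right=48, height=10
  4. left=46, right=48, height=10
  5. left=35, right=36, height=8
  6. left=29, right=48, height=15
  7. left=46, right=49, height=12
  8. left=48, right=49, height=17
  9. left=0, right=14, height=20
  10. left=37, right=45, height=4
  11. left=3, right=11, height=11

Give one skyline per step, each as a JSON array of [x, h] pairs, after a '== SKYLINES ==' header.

== SKYLINES ==
[[46,11],[49,0]]
[[46,11],[49,0]]
[[46,11],[49,0]]
[[46,11],[49,0]]
[[35,8],[36,0],[46,11],[49,0]]
[[29,15],[48,11],[49,0]]
[[29,15],[48,12],[49,0]]
[[29,15],[48,17],[49,0]]
[[0,20],[14,0],[29,15],[48,17],[49,0]]
[[0,20],[14,0],[29,15],[48,17],[49,0]]
[[0,20],[14,0],[29,15],[48,17],[49,0]]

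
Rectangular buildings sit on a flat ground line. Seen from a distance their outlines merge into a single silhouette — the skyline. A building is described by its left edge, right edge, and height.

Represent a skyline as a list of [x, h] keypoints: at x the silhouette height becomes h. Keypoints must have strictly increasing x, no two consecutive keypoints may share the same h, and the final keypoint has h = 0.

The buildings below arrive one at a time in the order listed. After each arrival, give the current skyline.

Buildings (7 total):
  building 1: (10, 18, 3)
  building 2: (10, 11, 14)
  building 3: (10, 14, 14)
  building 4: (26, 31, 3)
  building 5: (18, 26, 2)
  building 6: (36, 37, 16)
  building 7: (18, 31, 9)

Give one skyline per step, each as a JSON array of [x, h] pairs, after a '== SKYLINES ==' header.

== SKYLINES ==
[[10,3],[18,0]]
[[10,14],[11,3],[18,0]]
[[10,14],[14,3],[18,0]]
[[10,14],[14,3],[18,0],[26,3],[31,0]]
[[10,14],[14,3],[18,2],[26,3],[31,0]]
[[10,14],[14,3],[18,2],[26,3],[31,0],[36,16],[37,0]]
[[10,14],[14,3],[18,9],[31,0],[36,16],[37,0]]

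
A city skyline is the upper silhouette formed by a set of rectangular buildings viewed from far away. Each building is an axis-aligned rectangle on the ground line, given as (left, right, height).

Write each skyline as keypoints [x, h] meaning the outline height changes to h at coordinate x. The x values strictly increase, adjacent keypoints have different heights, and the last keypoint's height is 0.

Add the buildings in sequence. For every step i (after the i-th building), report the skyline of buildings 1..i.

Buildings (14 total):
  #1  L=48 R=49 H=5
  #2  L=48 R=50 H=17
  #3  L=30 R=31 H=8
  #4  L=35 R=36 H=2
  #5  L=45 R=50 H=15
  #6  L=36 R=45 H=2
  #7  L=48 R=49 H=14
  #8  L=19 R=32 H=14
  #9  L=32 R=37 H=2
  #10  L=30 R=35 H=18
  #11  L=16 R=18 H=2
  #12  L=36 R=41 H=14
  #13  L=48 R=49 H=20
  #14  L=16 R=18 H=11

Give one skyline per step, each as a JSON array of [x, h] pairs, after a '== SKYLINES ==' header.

== SKYLINES ==
[[48,5],[49,0]]
[[48,17],[50,0]]
[[30,8],[31,0],[48,17],[50,0]]
[[30,8],[31,0],[35,2],[36,0],[48,17],[50,0]]
[[30,8],[31,0],[35,2],[36,0],[45,15],[48,17],[50,0]]
[[30,8],[31,0],[35,2],[45,15],[48,17],[50,0]]
[[30,8],[31,0],[35,2],[45,15],[48,17],[50,0]]
[[19,14],[32,0],[35,2],[45,15],[48,17],[50,0]]
[[19,14],[32,2],[45,15],[48,17],[50,0]]
[[19,14],[30,18],[35,2],[45,15],[48,17],[50,0]]
[[16,2],[18,0],[19,14],[30,18],[35,2],[45,15],[48,17],[50,0]]
[[16,2],[18,0],[19,14],[30,18],[35,2],[36,14],[41,2],[45,15],[48,17],[50,0]]
[[16,2],[18,0],[19,14],[30,18],[35,2],[36,14],[41,2],[45,15],[48,20],[49,17],[50,0]]
[[16,11],[18,0],[19,14],[30,18],[35,2],[36,14],[41,2],[45,15],[48,20],[49,17],[50,0]]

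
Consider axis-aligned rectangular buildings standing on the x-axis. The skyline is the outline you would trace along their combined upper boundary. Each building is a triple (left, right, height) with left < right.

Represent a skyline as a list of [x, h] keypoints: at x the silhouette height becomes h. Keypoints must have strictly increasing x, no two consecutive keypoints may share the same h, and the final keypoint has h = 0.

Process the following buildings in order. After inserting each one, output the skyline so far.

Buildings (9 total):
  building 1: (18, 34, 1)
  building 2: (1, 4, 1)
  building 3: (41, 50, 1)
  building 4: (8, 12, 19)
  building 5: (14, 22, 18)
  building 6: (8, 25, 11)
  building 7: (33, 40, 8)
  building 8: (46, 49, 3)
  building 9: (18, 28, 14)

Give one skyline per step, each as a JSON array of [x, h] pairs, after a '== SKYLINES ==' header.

== SKYLINES ==
[[18,1],[34,0]]
[[1,1],[4,0],[18,1],[34,0]]
[[1,1],[4,0],[18,1],[34,0],[41,1],[50,0]]
[[1,1],[4,0],[8,19],[12,0],[18,1],[34,0],[41,1],[50,0]]
[[1,1],[4,0],[8,19],[12,0],[14,18],[22,1],[34,0],[41,1],[50,0]]
[[1,1],[4,0],[8,19],[12,11],[14,18],[22,11],[25,1],[34,0],[41,1],[50,0]]
[[1,1],[4,0],[8,19],[12,11],[14,18],[22,11],[25,1],[33,8],[40,0],[41,1],[50,0]]
[[1,1],[4,0],[8,19],[12,11],[14,18],[22,11],[25,1],[33,8],[40,0],[41,1],[46,3],[49,1],[50,0]]
[[1,1],[4,0],[8,19],[12,11],[14,18],[22,14],[28,1],[33,8],[40,0],[41,1],[46,3],[49,1],[50,0]]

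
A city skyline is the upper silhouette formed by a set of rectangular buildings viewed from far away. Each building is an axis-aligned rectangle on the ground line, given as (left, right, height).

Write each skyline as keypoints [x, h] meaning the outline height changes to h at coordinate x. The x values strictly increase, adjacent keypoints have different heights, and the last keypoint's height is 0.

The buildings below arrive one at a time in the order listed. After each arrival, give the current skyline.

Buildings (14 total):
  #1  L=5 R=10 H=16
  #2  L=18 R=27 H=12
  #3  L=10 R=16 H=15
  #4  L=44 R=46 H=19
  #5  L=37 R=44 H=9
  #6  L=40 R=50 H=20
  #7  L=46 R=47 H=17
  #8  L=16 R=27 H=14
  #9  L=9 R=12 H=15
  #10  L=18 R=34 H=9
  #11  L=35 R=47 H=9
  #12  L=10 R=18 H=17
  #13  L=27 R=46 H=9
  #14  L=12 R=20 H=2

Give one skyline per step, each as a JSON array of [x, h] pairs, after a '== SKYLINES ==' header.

== SKYLINES ==
[[5,16],[10,0]]
[[5,16],[10,0],[18,12],[27,0]]
[[5,16],[10,15],[16,0],[18,12],[27,0]]
[[5,16],[10,15],[16,0],[18,12],[27,0],[44,19],[46,0]]
[[5,16],[10,15],[16,0],[18,12],[27,0],[37,9],[44,19],[46,0]]
[[5,16],[10,15],[16,0],[18,12],[27,0],[37,9],[40,20],[50,0]]
[[5,16],[10,15],[16,0],[18,12],[27,0],[37,9],[40,20],[50,0]]
[[5,16],[10,15],[16,14],[27,0],[37,9],[40,20],[50,0]]
[[5,16],[10,15],[16,14],[27,0],[37,9],[40,20],[50,0]]
[[5,16],[10,15],[16,14],[27,9],[34,0],[37,9],[40,20],[50,0]]
[[5,16],[10,15],[16,14],[27,9],[34,0],[35,9],[40,20],[50,0]]
[[5,16],[10,17],[18,14],[27,9],[34,0],[35,9],[40,20],[50,0]]
[[5,16],[10,17],[18,14],[27,9],[40,20],[50,0]]
[[5,16],[10,17],[18,14],[27,9],[40,20],[50,0]]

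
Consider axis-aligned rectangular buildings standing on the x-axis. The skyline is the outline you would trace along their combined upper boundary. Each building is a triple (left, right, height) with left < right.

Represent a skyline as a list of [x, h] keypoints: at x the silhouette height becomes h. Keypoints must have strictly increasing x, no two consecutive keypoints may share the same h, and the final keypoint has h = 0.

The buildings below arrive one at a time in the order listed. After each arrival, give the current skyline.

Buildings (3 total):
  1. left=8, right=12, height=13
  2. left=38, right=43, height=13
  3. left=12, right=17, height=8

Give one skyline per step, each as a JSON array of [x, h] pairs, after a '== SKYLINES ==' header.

== SKYLINES ==
[[8,13],[12,0]]
[[8,13],[12,0],[38,13],[43,0]]
[[8,13],[12,8],[17,0],[38,13],[43,0]]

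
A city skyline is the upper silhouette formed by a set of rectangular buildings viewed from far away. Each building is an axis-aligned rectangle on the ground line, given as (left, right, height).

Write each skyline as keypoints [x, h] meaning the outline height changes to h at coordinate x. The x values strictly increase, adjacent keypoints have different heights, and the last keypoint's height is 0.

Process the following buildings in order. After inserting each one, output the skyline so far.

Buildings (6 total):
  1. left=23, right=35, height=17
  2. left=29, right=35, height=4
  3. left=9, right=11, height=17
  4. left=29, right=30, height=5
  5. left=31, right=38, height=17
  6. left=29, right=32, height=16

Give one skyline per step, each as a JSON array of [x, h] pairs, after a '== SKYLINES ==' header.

== SKYLINES ==
[[23,17],[35,0]]
[[23,17],[35,0]]
[[9,17],[11,0],[23,17],[35,0]]
[[9,17],[11,0],[23,17],[35,0]]
[[9,17],[11,0],[23,17],[38,0]]
[[9,17],[11,0],[23,17],[38,0]]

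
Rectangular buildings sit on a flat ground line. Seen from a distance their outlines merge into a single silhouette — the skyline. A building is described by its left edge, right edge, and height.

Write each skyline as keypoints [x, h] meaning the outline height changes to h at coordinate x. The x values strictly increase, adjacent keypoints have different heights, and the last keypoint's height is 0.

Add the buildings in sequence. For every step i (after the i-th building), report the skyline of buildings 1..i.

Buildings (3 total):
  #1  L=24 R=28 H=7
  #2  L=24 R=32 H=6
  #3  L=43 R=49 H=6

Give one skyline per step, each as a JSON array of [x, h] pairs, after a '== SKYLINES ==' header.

== SKYLINES ==
[[24,7],[28,0]]
[[24,7],[28,6],[32,0]]
[[24,7],[28,6],[32,0],[43,6],[49,0]]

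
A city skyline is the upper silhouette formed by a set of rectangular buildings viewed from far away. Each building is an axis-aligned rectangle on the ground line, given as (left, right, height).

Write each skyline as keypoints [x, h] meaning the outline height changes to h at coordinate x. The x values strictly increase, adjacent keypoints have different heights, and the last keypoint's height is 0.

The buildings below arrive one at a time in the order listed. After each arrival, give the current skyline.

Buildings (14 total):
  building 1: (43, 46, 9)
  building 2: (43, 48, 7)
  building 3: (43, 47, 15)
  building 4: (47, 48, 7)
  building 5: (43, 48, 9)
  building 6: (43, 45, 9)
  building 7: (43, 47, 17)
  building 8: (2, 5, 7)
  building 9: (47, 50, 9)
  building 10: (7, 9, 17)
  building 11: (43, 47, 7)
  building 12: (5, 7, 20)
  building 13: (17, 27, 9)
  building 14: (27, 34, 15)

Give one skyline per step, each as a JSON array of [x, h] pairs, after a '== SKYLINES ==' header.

== SKYLINES ==
[[43,9],[46,0]]
[[43,9],[46,7],[48,0]]
[[43,15],[47,7],[48,0]]
[[43,15],[47,7],[48,0]]
[[43,15],[47,9],[48,0]]
[[43,15],[47,9],[48,0]]
[[43,17],[47,9],[48,0]]
[[2,7],[5,0],[43,17],[47,9],[48,0]]
[[2,7],[5,0],[43,17],[47,9],[50,0]]
[[2,7],[5,0],[7,17],[9,0],[43,17],[47,9],[50,0]]
[[2,7],[5,0],[7,17],[9,0],[43,17],[47,9],[50,0]]
[[2,7],[5,20],[7,17],[9,0],[43,17],[47,9],[50,0]]
[[2,7],[5,20],[7,17],[9,0],[17,9],[27,0],[43,17],[47,9],[50,0]]
[[2,7],[5,20],[7,17],[9,0],[17,9],[27,15],[34,0],[43,17],[47,9],[50,0]]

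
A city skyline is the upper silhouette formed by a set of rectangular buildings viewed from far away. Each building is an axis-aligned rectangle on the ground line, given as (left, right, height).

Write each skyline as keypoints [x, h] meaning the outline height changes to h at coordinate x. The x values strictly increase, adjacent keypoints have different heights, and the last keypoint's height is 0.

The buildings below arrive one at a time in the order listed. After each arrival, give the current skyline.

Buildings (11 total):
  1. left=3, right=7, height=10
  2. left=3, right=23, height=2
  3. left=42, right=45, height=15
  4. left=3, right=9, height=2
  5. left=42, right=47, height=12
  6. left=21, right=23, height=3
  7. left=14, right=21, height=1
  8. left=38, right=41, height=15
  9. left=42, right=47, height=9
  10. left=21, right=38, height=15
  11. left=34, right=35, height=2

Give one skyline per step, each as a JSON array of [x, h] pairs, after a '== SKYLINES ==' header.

== SKYLINES ==
[[3,10],[7,0]]
[[3,10],[7,2],[23,0]]
[[3,10],[7,2],[23,0],[42,15],[45,0]]
[[3,10],[7,2],[23,0],[42,15],[45,0]]
[[3,10],[7,2],[23,0],[42,15],[45,12],[47,0]]
[[3,10],[7,2],[21,3],[23,0],[42,15],[45,12],[47,0]]
[[3,10],[7,2],[21,3],[23,0],[42,15],[45,12],[47,0]]
[[3,10],[7,2],[21,3],[23,0],[38,15],[41,0],[42,15],[45,12],[47,0]]
[[3,10],[7,2],[21,3],[23,0],[38,15],[41,0],[42,15],[45,12],[47,0]]
[[3,10],[7,2],[21,15],[41,0],[42,15],[45,12],[47,0]]
[[3,10],[7,2],[21,15],[41,0],[42,15],[45,12],[47,0]]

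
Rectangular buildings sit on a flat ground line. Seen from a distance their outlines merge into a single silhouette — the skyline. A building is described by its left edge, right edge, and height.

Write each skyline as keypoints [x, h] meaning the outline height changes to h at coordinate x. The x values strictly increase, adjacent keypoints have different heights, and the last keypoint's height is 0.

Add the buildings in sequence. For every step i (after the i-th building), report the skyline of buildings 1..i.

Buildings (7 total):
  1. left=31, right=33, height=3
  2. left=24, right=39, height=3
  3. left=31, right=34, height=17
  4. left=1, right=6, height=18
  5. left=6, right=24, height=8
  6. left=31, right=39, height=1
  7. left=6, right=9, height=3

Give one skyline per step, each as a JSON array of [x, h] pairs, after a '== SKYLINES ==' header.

== SKYLINES ==
[[31,3],[33,0]]
[[24,3],[39,0]]
[[24,3],[31,17],[34,3],[39,0]]
[[1,18],[6,0],[24,3],[31,17],[34,3],[39,0]]
[[1,18],[6,8],[24,3],[31,17],[34,3],[39,0]]
[[1,18],[6,8],[24,3],[31,17],[34,3],[39,0]]
[[1,18],[6,8],[24,3],[31,17],[34,3],[39,0]]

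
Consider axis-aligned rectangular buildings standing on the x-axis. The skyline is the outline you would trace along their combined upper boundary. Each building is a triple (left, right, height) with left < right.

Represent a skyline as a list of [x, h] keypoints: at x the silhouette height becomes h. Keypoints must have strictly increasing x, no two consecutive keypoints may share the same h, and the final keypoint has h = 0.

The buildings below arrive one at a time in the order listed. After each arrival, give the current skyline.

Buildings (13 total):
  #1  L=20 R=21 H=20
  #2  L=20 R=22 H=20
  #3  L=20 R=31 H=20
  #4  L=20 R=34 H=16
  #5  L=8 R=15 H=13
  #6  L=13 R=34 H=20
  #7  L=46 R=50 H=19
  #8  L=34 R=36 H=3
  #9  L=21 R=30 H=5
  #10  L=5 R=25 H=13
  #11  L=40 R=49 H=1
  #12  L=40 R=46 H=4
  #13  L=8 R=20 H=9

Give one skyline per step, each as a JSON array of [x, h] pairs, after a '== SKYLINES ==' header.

== SKYLINES ==
[[20,20],[21,0]]
[[20,20],[22,0]]
[[20,20],[31,0]]
[[20,20],[31,16],[34,0]]
[[8,13],[15,0],[20,20],[31,16],[34,0]]
[[8,13],[13,20],[34,0]]
[[8,13],[13,20],[34,0],[46,19],[50,0]]
[[8,13],[13,20],[34,3],[36,0],[46,19],[50,0]]
[[8,13],[13,20],[34,3],[36,0],[46,19],[50,0]]
[[5,13],[13,20],[34,3],[36,0],[46,19],[50,0]]
[[5,13],[13,20],[34,3],[36,0],[40,1],[46,19],[50,0]]
[[5,13],[13,20],[34,3],[36,0],[40,4],[46,19],[50,0]]
[[5,13],[13,20],[34,3],[36,0],[40,4],[46,19],[50,0]]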